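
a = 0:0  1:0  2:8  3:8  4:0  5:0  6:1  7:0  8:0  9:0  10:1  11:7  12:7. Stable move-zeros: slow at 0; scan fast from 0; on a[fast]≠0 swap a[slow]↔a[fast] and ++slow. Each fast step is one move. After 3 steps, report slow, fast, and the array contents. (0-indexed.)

(s=0,f=0) a[fast]=0 → fast++
(s=0,f=1) a[fast]=0 → fast++
(s=0,f=2) a[fast]=8≠0 swap→a[0]=8 → slow++,fast++

slow=1, fast=3, a=[8, 0, 0, 8, 0, 0, 1, 0, 0, 0, 1, 7, 7]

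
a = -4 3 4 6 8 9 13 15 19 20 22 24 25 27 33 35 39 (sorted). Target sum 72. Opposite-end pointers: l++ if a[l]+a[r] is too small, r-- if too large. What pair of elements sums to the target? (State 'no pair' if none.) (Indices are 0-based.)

(33, 39)

[0,16] -4+39=35 <72 → l++
[1,16] 3+39=42 <72 → l++
[2,16] 4+39=43 <72 → l++
[3,16] 6+39=45 <72 → l++
[4,16] 8+39=47 <72 → l++
[5,16] 9+39=48 <72 → l++
[6,16] 13+39=52 <72 → l++
[7,16] 15+39=54 <72 → l++
[8,16] 19+39=58 <72 → l++
[9,16] 20+39=59 <72 → l++
[10,16] 22+39=61 <72 → l++
[11,16] 24+39=63 <72 → l++
[12,16] 25+39=64 <72 → l++
[13,16] 27+39=66 <72 → l++
[14,16] 33+39=72 → found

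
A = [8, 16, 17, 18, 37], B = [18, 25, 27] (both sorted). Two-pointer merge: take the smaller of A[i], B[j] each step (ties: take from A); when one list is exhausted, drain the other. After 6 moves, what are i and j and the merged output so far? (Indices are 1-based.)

i=5, j=3, merged so far=[8, 16, 17, 18, 18, 25]

i=1 j=1: A[i]=8<=B[j]=18 take 8, i++
i=2 j=1: A[i]=16<=B[j]=18 take 16, i++
i=3 j=1: A[i]=17<=B[j]=18 take 17, i++
i=4 j=1: A[i]=18<=B[j]=18 take 18, i++
i=5 j=1: A[i]=37>B[j]=18 take 18, j++
i=5 j=2: A[i]=37>B[j]=25 take 25, j++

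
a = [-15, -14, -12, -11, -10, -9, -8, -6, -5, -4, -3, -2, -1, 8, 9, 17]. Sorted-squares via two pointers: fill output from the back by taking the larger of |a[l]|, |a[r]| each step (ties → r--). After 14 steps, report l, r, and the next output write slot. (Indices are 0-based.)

[0,15] |-15|<=|17| out[15]=289 → r--
[0,14] |-15|>|9| out[14]=225 → l++
[1,14] |-14|>|9| out[13]=196 → l++
[2,14] |-12|>|9| out[12]=144 → l++
[3,14] |-11|>|9| out[11]=121 → l++
[4,14] |-10|>|9| out[10]=100 → l++
[5,14] |-9|<=|9| out[9]=81 → r--
[5,13] |-9|>|8| out[8]=81 → l++
[6,13] |-8|<=|8| out[7]=64 → r--
[6,12] |-8|>|-1| out[6]=64 → l++
[7,12] |-6|>|-1| out[5]=36 → l++
[8,12] |-5|>|-1| out[4]=25 → l++
[9,12] |-4|>|-1| out[3]=16 → l++
[10,12] |-3|>|-1| out[2]=9 → l++

l=11, r=12, next write slot=1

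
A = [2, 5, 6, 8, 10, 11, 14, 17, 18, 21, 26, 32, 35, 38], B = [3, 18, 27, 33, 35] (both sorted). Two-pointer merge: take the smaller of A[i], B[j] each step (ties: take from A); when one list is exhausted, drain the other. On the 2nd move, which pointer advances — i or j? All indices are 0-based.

[i=0,j=0] A[i]=2<=B[j]=3 take 2 → i++
[i=1,j=0] A[i]=5>B[j]=3 take 3 → j++

j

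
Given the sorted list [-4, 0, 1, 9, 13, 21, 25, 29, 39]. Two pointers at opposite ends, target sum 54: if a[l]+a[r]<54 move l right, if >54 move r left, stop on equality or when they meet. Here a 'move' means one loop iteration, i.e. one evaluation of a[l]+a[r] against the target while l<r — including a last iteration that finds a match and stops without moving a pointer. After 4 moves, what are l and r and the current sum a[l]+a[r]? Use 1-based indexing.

[1,9] -4+39=35 <54 → l++
[2,9] 0+39=39 <54 → l++
[3,9] 1+39=40 <54 → l++
[4,9] 9+39=48 <54 → l++

l=5, r=9, sum=52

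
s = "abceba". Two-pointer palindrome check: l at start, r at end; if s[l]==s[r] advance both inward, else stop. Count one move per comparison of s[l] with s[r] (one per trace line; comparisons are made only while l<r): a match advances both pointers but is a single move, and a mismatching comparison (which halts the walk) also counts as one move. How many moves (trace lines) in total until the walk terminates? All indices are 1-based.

[1,6] 'a'=='a' → l++,r--
[2,5] 'b'=='b' → l++,r--
[3,4] 'c'!='e' → stop

3 moves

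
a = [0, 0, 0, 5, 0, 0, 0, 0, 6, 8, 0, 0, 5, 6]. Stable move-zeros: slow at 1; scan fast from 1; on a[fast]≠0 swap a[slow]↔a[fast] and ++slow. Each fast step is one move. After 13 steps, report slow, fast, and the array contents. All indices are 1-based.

slow=1 fast=1: a[fast]=0, fast++
slow=1 fast=2: a[fast]=0, fast++
slow=1 fast=3: a[fast]=0, fast++
slow=1 fast=4: a[fast]=5≠0 swap→a[1]=5, slow++,fast++
slow=2 fast=5: a[fast]=0, fast++
slow=2 fast=6: a[fast]=0, fast++
slow=2 fast=7: a[fast]=0, fast++
slow=2 fast=8: a[fast]=0, fast++
slow=2 fast=9: a[fast]=6≠0 swap→a[2]=6, slow++,fast++
slow=3 fast=10: a[fast]=8≠0 swap→a[3]=8, slow++,fast++
slow=4 fast=11: a[fast]=0, fast++
slow=4 fast=12: a[fast]=0, fast++
slow=4 fast=13: a[fast]=5≠0 swap→a[4]=5, slow++,fast++

slow=5, fast=14, a=[5, 6, 8, 5, 0, 0, 0, 0, 0, 0, 0, 0, 0, 6]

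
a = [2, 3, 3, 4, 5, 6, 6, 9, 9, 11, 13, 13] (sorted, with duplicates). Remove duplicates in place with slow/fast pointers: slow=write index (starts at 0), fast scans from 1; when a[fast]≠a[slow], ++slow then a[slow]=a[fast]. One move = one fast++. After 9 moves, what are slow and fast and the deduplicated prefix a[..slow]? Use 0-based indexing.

slow=6, fast=10, prefix=[2, 3, 4, 5, 6, 9, 11]

slow=0 fast=1: a[fast]=3≠a[slow]=2 write a[1]=3, slow++,fast++
slow=1 fast=2: a[fast]=3=a[slow] dup, fast++
slow=1 fast=3: a[fast]=4≠a[slow]=3 write a[2]=4, slow++,fast++
slow=2 fast=4: a[fast]=5≠a[slow]=4 write a[3]=5, slow++,fast++
slow=3 fast=5: a[fast]=6≠a[slow]=5 write a[4]=6, slow++,fast++
slow=4 fast=6: a[fast]=6=a[slow] dup, fast++
slow=4 fast=7: a[fast]=9≠a[slow]=6 write a[5]=9, slow++,fast++
slow=5 fast=8: a[fast]=9=a[slow] dup, fast++
slow=5 fast=9: a[fast]=11≠a[slow]=9 write a[6]=11, slow++,fast++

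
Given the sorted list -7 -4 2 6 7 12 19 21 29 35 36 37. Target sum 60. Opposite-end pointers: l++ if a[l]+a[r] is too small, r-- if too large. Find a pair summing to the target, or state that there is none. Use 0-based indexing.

[0,11] -7+37=30 <60 → l++
[1,11] -4+37=33 <60 → l++
[2,11] 2+37=39 <60 → l++
[3,11] 6+37=43 <60 → l++
[4,11] 7+37=44 <60 → l++
[5,11] 12+37=49 <60 → l++
[6,11] 19+37=56 <60 → l++
[7,11] 21+37=58 <60 → l++
[8,11] 29+37=66 >60 → r--
[8,10] 29+36=65 >60 → r--
[8,9] 29+35=64 >60 → r--

no pair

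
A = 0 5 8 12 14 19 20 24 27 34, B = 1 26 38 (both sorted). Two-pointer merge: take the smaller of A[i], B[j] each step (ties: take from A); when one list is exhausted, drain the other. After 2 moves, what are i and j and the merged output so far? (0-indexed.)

i=1, j=1, merged so far=[0, 1]

[i=0,j=0] A[i]=0<=B[j]=1 take 0 → i++
[i=1,j=0] A[i]=5>B[j]=1 take 1 → j++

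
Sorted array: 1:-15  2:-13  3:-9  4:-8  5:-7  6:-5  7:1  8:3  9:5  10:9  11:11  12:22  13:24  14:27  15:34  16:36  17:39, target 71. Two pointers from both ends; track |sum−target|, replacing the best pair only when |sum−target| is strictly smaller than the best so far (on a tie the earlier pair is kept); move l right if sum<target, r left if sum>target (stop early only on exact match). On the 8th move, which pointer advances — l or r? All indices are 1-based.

[1,17] -15+39=24 d=47 * → l++
[2,17] -13+39=26 d=45 * → l++
[3,17] -9+39=30 d=41 * → l++
[4,17] -8+39=31 d=40 * → l++
[5,17] -7+39=32 d=39 * → l++
[6,17] -5+39=34 d=37 * → l++
[7,17] 1+39=40 d=31 * → l++
[8,17] 3+39=42 d=29 * → l++

l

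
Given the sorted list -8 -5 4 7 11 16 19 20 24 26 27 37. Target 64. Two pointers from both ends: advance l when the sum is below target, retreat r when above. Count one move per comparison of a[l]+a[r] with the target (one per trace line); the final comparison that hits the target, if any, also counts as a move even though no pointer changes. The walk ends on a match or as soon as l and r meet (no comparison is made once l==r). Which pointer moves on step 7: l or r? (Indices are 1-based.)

l

l=1 r=12: -8+37=29 <64, l++
l=2 r=12: -5+37=32 <64, l++
l=3 r=12: 4+37=41 <64, l++
l=4 r=12: 7+37=44 <64, l++
l=5 r=12: 11+37=48 <64, l++
l=6 r=12: 16+37=53 <64, l++
l=7 r=12: 19+37=56 <64, l++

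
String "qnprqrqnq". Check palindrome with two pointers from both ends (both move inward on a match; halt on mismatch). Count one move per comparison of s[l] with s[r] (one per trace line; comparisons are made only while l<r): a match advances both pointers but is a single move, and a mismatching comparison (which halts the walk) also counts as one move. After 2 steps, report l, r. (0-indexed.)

l=2, r=6

[0,8] 'q'=='q' → l++,r--
[1,7] 'n'=='n' → l++,r--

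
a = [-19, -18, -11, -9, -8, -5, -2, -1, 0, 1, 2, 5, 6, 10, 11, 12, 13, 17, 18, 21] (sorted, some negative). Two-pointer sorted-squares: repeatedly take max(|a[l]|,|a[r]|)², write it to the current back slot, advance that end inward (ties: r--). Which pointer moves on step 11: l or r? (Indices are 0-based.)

l=0 r=19: |-19|<=|21| out[19]=441, r--
l=0 r=18: |-19|>|18| out[18]=361, l++
l=1 r=18: |-18|<=|18| out[17]=324, r--
l=1 r=17: |-18|>|17| out[16]=324, l++
l=2 r=17: |-11|<=|17| out[15]=289, r--
l=2 r=16: |-11|<=|13| out[14]=169, r--
l=2 r=15: |-11|<=|12| out[13]=144, r--
l=2 r=14: |-11|<=|11| out[12]=121, r--
l=2 r=13: |-11|>|10| out[11]=121, l++
l=3 r=13: |-9|<=|10| out[10]=100, r--
l=3 r=12: |-9|>|6| out[9]=81, l++

l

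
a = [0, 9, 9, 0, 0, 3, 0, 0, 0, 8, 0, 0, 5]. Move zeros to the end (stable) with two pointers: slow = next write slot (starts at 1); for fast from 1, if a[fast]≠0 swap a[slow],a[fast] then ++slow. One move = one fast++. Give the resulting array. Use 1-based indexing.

[9, 9, 3, 8, 5, 0, 0, 0, 0, 0, 0, 0, 0]

(s=1,f=1) a[fast]=0 → fast++
(s=1,f=2) a[fast]=9≠0 swap→a[1]=9 → slow++,fast++
(s=2,f=3) a[fast]=9≠0 swap→a[2]=9 → slow++,fast++
(s=3,f=4) a[fast]=0 → fast++
(s=3,f=5) a[fast]=0 → fast++
(s=3,f=6) a[fast]=3≠0 swap→a[3]=3 → slow++,fast++
(s=4,f=7) a[fast]=0 → fast++
(s=4,f=8) a[fast]=0 → fast++
(s=4,f=9) a[fast]=0 → fast++
(s=4,f=10) a[fast]=8≠0 swap→a[4]=8 → slow++,fast++
(s=5,f=11) a[fast]=0 → fast++
(s=5,f=12) a[fast]=0 → fast++
(s=5,f=13) a[fast]=5≠0 swap→a[5]=5 → slow++,fast++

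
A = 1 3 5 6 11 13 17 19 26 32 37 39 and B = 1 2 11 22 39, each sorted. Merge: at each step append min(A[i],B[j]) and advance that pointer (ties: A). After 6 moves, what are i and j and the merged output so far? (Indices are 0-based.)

[i=0,j=0] A[i]=1<=B[j]=1 take 1 → i++
[i=1,j=0] A[i]=3>B[j]=1 take 1 → j++
[i=1,j=1] A[i]=3>B[j]=2 take 2 → j++
[i=1,j=2] A[i]=3<=B[j]=11 take 3 → i++
[i=2,j=2] A[i]=5<=B[j]=11 take 5 → i++
[i=3,j=2] A[i]=6<=B[j]=11 take 6 → i++

i=4, j=2, merged so far=[1, 1, 2, 3, 5, 6]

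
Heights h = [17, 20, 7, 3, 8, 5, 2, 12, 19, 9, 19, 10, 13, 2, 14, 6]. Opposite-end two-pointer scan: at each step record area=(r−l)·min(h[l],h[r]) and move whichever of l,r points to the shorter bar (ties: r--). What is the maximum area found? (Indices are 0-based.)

[0,15] min(17,6)*15=90 best=90 * → r--
[0,14] min(17,14)*14=196 best=196 * → r--
[0,13] min(17,2)*13=26 best=196 → r--
[0,12] min(17,13)*12=156 best=196 → r--
[0,11] min(17,10)*11=110 best=196 → r--
[0,10] min(17,19)*10=170 best=196 → l++
[1,10] min(20,19)*9=171 best=196 → r--
[1,9] min(20,9)*8=72 best=196 → r--
[1,8] min(20,19)*7=133 best=196 → r--
[1,7] min(20,12)*6=72 best=196 → r--
[1,6] min(20,2)*5=10 best=196 → r--
[1,5] min(20,5)*4=20 best=196 → r--
[1,4] min(20,8)*3=24 best=196 → r--
[1,3] min(20,3)*2=6 best=196 → r--
[1,2] min(20,7)*1=7 best=196 → r--

max area = 196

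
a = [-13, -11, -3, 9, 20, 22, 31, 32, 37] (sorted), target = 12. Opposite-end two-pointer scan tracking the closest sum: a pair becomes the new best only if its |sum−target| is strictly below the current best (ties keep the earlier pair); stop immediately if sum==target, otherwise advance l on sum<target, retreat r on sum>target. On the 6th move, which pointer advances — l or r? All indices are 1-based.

r

[1,9] -13+37=24 d=12 * → r--
[1,8] -13+32=19 d=7 * → r--
[1,7] -13+31=18 d=6 * → r--
[1,6] -13+22=9 d=3 * → l++
[2,6] -11+22=11 d=1 * → l++
[3,6] -3+22=19 d=7 → r--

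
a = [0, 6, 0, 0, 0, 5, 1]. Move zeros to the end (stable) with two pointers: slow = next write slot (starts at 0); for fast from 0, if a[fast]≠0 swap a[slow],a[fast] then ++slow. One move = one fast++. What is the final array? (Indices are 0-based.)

slow=0 fast=0: a[fast]=0, fast++
slow=0 fast=1: a[fast]=6≠0 swap→a[0]=6, slow++,fast++
slow=1 fast=2: a[fast]=0, fast++
slow=1 fast=3: a[fast]=0, fast++
slow=1 fast=4: a[fast]=0, fast++
slow=1 fast=5: a[fast]=5≠0 swap→a[1]=5, slow++,fast++
slow=2 fast=6: a[fast]=1≠0 swap→a[2]=1, slow++,fast++

[6, 5, 1, 0, 0, 0, 0]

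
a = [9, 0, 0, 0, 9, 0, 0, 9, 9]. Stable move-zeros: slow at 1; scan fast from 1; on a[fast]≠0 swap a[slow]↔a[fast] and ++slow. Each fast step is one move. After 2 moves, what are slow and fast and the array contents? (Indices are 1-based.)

(s=1,f=1) a[fast]=9≠0 swap→a[1]=9 → slow++,fast++
(s=2,f=2) a[fast]=0 → fast++

slow=2, fast=3, a=[9, 0, 0, 0, 9, 0, 0, 9, 9]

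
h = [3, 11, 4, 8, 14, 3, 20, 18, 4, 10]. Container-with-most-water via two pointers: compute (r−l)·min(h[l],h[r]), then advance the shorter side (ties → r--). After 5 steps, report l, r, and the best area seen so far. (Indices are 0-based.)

l=3, r=7, best area=80

l=0 r=9: min(3,10)*9=27 best=27 *, l++
l=1 r=9: min(11,10)*8=80 best=80 *, r--
l=1 r=8: min(11,4)*7=28 best=80, r--
l=1 r=7: min(11,18)*6=66 best=80, l++
l=2 r=7: min(4,18)*5=20 best=80, l++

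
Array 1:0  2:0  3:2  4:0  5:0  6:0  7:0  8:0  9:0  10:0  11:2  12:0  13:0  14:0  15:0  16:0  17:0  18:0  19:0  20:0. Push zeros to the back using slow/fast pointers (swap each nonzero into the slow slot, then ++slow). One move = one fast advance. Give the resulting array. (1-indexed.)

(s=1,f=1) a[fast]=0 → fast++
(s=1,f=2) a[fast]=0 → fast++
(s=1,f=3) a[fast]=2≠0 swap→a[1]=2 → slow++,fast++
(s=2,f=4) a[fast]=0 → fast++
(s=2,f=5) a[fast]=0 → fast++
(s=2,f=6) a[fast]=0 → fast++
(s=2,f=7) a[fast]=0 → fast++
(s=2,f=8) a[fast]=0 → fast++
(s=2,f=9) a[fast]=0 → fast++
(s=2,f=10) a[fast]=0 → fast++
(s=2,f=11) a[fast]=2≠0 swap→a[2]=2 → slow++,fast++
(s=3,f=12) a[fast]=0 → fast++
(s=3,f=13) a[fast]=0 → fast++
(s=3,f=14) a[fast]=0 → fast++
(s=3,f=15) a[fast]=0 → fast++
(s=3,f=16) a[fast]=0 → fast++
(s=3,f=17) a[fast]=0 → fast++
(s=3,f=18) a[fast]=0 → fast++
(s=3,f=19) a[fast]=0 → fast++
(s=3,f=20) a[fast]=0 → fast++

[2, 2, 0, 0, 0, 0, 0, 0, 0, 0, 0, 0, 0, 0, 0, 0, 0, 0, 0, 0]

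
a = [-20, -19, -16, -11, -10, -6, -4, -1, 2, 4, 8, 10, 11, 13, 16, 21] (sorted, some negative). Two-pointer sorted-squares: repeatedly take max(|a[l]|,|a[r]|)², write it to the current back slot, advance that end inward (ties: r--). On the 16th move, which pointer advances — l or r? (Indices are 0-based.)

l=0 r=15: |-20|<=|21| out[15]=441, r--
l=0 r=14: |-20|>|16| out[14]=400, l++
l=1 r=14: |-19|>|16| out[13]=361, l++
l=2 r=14: |-16|<=|16| out[12]=256, r--
l=2 r=13: |-16|>|13| out[11]=256, l++
l=3 r=13: |-11|<=|13| out[10]=169, r--
l=3 r=12: |-11|<=|11| out[9]=121, r--
l=3 r=11: |-11|>|10| out[8]=121, l++
l=4 r=11: |-10|<=|10| out[7]=100, r--
l=4 r=10: |-10|>|8| out[6]=100, l++
l=5 r=10: |-6|<=|8| out[5]=64, r--
l=5 r=9: |-6|>|4| out[4]=36, l++
l=6 r=9: |-4|<=|4| out[3]=16, r--
l=6 r=8: |-4|>|2| out[2]=16, l++
l=7 r=8: |-1|<=|2| out[1]=4, r--
l=7 r=7: |-1|<=|-1| out[0]=1, r--

r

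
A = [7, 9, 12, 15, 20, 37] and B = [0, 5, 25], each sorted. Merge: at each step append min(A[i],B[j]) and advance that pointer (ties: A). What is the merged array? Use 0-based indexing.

[0, 5, 7, 9, 12, 15, 20, 25, 37]

i=0 j=0: A[i]=7>B[j]=0 take 0, j++
i=0 j=1: A[i]=7>B[j]=5 take 5, j++
i=0 j=2: A[i]=7<=B[j]=25 take 7, i++
i=1 j=2: A[i]=9<=B[j]=25 take 9, i++
i=2 j=2: A[i]=12<=B[j]=25 take 12, i++
i=3 j=2: A[i]=15<=B[j]=25 take 15, i++
i=4 j=2: A[i]=20<=B[j]=25 take 20, i++
i=5 j=2: A[i]=37>B[j]=25 take 25, j++
i=5 j=3: B done, take A[i]=37, i++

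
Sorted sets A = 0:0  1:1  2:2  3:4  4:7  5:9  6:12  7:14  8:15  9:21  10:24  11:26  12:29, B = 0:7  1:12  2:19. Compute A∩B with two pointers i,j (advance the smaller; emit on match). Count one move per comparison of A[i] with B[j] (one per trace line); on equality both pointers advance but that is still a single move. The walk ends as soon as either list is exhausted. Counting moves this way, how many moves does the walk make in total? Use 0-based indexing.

10 moves

[i=0,j=0] 0<7 → i++
[i=1,j=0] 1<7 → i++
[i=2,j=0] 2<7 → i++
[i=3,j=0] 4<7 → i++
[i=4,j=0] 7==7 emit → i++,j++
[i=5,j=1] 9<12 → i++
[i=6,j=1] 12==12 emit → i++,j++
[i=7,j=2] 14<19 → i++
[i=8,j=2] 15<19 → i++
[i=9,j=2] 21>19 → j++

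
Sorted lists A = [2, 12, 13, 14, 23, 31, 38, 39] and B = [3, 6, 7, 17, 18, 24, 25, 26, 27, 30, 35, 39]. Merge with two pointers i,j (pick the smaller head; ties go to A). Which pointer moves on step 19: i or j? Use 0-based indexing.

i

i=0 j=0: A[i]=2<=B[j]=3 take 2, i++
i=1 j=0: A[i]=12>B[j]=3 take 3, j++
i=1 j=1: A[i]=12>B[j]=6 take 6, j++
i=1 j=2: A[i]=12>B[j]=7 take 7, j++
i=1 j=3: A[i]=12<=B[j]=17 take 12, i++
i=2 j=3: A[i]=13<=B[j]=17 take 13, i++
i=3 j=3: A[i]=14<=B[j]=17 take 14, i++
i=4 j=3: A[i]=23>B[j]=17 take 17, j++
i=4 j=4: A[i]=23>B[j]=18 take 18, j++
i=4 j=5: A[i]=23<=B[j]=24 take 23, i++
i=5 j=5: A[i]=31>B[j]=24 take 24, j++
i=5 j=6: A[i]=31>B[j]=25 take 25, j++
i=5 j=7: A[i]=31>B[j]=26 take 26, j++
i=5 j=8: A[i]=31>B[j]=27 take 27, j++
i=5 j=9: A[i]=31>B[j]=30 take 30, j++
i=5 j=10: A[i]=31<=B[j]=35 take 31, i++
i=6 j=10: A[i]=38>B[j]=35 take 35, j++
i=6 j=11: A[i]=38<=B[j]=39 take 38, i++
i=7 j=11: A[i]=39<=B[j]=39 take 39, i++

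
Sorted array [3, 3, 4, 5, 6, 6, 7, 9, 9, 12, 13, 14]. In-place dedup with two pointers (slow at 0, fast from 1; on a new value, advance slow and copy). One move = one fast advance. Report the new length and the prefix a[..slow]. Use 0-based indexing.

slow=0 fast=1: a[fast]=3=a[slow] dup, fast++
slow=0 fast=2: a[fast]=4≠a[slow]=3 write a[1]=4, slow++,fast++
slow=1 fast=3: a[fast]=5≠a[slow]=4 write a[2]=5, slow++,fast++
slow=2 fast=4: a[fast]=6≠a[slow]=5 write a[3]=6, slow++,fast++
slow=3 fast=5: a[fast]=6=a[slow] dup, fast++
slow=3 fast=6: a[fast]=7≠a[slow]=6 write a[4]=7, slow++,fast++
slow=4 fast=7: a[fast]=9≠a[slow]=7 write a[5]=9, slow++,fast++
slow=5 fast=8: a[fast]=9=a[slow] dup, fast++
slow=5 fast=9: a[fast]=12≠a[slow]=9 write a[6]=12, slow++,fast++
slow=6 fast=10: a[fast]=13≠a[slow]=12 write a[7]=13, slow++,fast++
slow=7 fast=11: a[fast]=14≠a[slow]=13 write a[8]=14, slow++,fast++

length 9; prefix = [3, 4, 5, 6, 7, 9, 12, 13, 14]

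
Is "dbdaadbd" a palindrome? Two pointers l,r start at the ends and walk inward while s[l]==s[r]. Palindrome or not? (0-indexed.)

[0,7] 'd'=='d' → l++,r--
[1,6] 'b'=='b' → l++,r--
[2,5] 'd'=='d' → l++,r--
[3,4] 'a'=='a' → l++,r--

palindrome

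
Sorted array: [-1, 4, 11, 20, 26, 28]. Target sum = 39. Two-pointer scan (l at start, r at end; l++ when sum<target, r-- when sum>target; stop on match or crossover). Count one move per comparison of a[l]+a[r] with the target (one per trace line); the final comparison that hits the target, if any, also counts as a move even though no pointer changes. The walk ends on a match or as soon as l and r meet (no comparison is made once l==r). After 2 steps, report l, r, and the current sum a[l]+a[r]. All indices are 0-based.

l=0 r=5: -1+28=27 <39, l++
l=1 r=5: 4+28=32 <39, l++

l=2, r=5, sum=39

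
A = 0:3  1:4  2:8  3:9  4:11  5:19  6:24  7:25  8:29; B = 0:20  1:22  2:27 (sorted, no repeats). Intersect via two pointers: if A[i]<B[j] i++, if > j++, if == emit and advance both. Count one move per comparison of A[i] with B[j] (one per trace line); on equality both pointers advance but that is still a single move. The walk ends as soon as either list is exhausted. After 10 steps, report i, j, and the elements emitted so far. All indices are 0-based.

i=8, j=2, emitted=[]

i=0 j=0: 3<20, i++
i=1 j=0: 4<20, i++
i=2 j=0: 8<20, i++
i=3 j=0: 9<20, i++
i=4 j=0: 11<20, i++
i=5 j=0: 19<20, i++
i=6 j=0: 24>20, j++
i=6 j=1: 24>22, j++
i=6 j=2: 24<27, i++
i=7 j=2: 25<27, i++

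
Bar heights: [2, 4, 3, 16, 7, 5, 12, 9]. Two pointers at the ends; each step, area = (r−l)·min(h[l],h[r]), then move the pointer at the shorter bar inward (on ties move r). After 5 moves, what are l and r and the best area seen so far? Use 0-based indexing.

l=3, r=5, best area=36

l=0 r=7: min(2,9)*7=14 best=14 *, l++
l=1 r=7: min(4,9)*6=24 best=24 *, l++
l=2 r=7: min(3,9)*5=15 best=24, l++
l=3 r=7: min(16,9)*4=36 best=36 *, r--
l=3 r=6: min(16,12)*3=36 best=36, r--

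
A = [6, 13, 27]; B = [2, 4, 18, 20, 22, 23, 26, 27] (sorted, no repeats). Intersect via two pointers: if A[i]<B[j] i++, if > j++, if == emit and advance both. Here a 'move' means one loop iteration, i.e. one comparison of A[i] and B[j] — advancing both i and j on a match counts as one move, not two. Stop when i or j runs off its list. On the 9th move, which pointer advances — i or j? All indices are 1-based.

[i=1,j=1] 6>2 → j++
[i=1,j=2] 6>4 → j++
[i=1,j=3] 6<18 → i++
[i=2,j=3] 13<18 → i++
[i=3,j=3] 27>18 → j++
[i=3,j=4] 27>20 → j++
[i=3,j=5] 27>22 → j++
[i=3,j=6] 27>23 → j++
[i=3,j=7] 27>26 → j++

j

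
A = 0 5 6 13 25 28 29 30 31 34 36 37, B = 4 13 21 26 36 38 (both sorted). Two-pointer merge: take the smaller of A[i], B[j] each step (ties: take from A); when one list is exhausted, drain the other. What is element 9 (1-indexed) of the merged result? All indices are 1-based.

i=1 j=1: A[i]=0<=B[j]=4 take 0, i++
i=2 j=1: A[i]=5>B[j]=4 take 4, j++
i=2 j=2: A[i]=5<=B[j]=13 take 5, i++
i=3 j=2: A[i]=6<=B[j]=13 take 6, i++
i=4 j=2: A[i]=13<=B[j]=13 take 13, i++
i=5 j=2: A[i]=25>B[j]=13 take 13, j++
i=5 j=3: A[i]=25>B[j]=21 take 21, j++
i=5 j=4: A[i]=25<=B[j]=26 take 25, i++
i=6 j=4: A[i]=28>B[j]=26 take 26, j++
i=6 j=5: A[i]=28<=B[j]=36 take 28, i++
i=7 j=5: A[i]=29<=B[j]=36 take 29, i++
i=8 j=5: A[i]=30<=B[j]=36 take 30, i++
i=9 j=5: A[i]=31<=B[j]=36 take 31, i++
i=10 j=5: A[i]=34<=B[j]=36 take 34, i++
i=11 j=5: A[i]=36<=B[j]=36 take 36, i++
i=12 j=5: A[i]=37>B[j]=36 take 36, j++
i=12 j=6: A[i]=37<=B[j]=38 take 37, i++
i=13 j=6: A done, take B[j]=38, j++

merged[9] = 26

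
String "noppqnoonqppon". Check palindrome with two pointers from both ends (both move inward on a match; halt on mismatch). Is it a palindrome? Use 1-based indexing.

l=1 r=14: 'n'=='n', l++,r--
l=2 r=13: 'o'=='o', l++,r--
l=3 r=12: 'p'=='p', l++,r--
l=4 r=11: 'p'=='p', l++,r--
l=5 r=10: 'q'=='q', l++,r--
l=6 r=9: 'n'=='n', l++,r--
l=7 r=8: 'o'=='o', l++,r--

palindrome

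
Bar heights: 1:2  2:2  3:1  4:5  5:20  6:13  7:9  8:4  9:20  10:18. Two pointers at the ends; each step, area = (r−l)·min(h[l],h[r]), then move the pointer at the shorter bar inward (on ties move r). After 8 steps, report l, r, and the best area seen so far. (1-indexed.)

l=5, r=6, best area=90

l=1 r=10: min(2,18)*9=18 best=18 *, l++
l=2 r=10: min(2,18)*8=16 best=18, l++
l=3 r=10: min(1,18)*7=7 best=18, l++
l=4 r=10: min(5,18)*6=30 best=30 *, l++
l=5 r=10: min(20,18)*5=90 best=90 *, r--
l=5 r=9: min(20,20)*4=80 best=90, r--
l=5 r=8: min(20,4)*3=12 best=90, r--
l=5 r=7: min(20,9)*2=18 best=90, r--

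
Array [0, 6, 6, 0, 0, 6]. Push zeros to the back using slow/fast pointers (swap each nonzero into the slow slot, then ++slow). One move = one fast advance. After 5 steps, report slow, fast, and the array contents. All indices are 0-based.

(s=0,f=0) a[fast]=0 → fast++
(s=0,f=1) a[fast]=6≠0 swap→a[0]=6 → slow++,fast++
(s=1,f=2) a[fast]=6≠0 swap→a[1]=6 → slow++,fast++
(s=2,f=3) a[fast]=0 → fast++
(s=2,f=4) a[fast]=0 → fast++

slow=2, fast=5, a=[6, 6, 0, 0, 0, 6]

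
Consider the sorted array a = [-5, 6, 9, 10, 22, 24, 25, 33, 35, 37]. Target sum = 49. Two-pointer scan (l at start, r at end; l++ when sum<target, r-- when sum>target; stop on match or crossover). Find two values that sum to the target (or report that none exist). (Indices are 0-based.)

[0,9] -5+37=32 <49 → l++
[1,9] 6+37=43 <49 → l++
[2,9] 9+37=46 <49 → l++
[3,9] 10+37=47 <49 → l++
[4,9] 22+37=59 >49 → r--
[4,8] 22+35=57 >49 → r--
[4,7] 22+33=55 >49 → r--
[4,6] 22+25=47 <49 → l++
[5,6] 24+25=49 → found

(24, 25)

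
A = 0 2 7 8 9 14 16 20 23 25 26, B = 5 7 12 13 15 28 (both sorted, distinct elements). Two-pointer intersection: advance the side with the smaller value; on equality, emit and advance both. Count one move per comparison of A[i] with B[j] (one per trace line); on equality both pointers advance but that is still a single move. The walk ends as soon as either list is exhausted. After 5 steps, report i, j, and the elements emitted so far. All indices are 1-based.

[i=1,j=1] 0<5 → i++
[i=2,j=1] 2<5 → i++
[i=3,j=1] 7>5 → j++
[i=3,j=2] 7==7 emit → i++,j++
[i=4,j=3] 8<12 → i++

i=5, j=3, emitted=[7]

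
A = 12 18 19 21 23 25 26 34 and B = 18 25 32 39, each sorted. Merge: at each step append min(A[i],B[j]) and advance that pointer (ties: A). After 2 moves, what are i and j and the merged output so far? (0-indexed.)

[i=0,j=0] A[i]=12<=B[j]=18 take 12 → i++
[i=1,j=0] A[i]=18<=B[j]=18 take 18 → i++

i=2, j=0, merged so far=[12, 18]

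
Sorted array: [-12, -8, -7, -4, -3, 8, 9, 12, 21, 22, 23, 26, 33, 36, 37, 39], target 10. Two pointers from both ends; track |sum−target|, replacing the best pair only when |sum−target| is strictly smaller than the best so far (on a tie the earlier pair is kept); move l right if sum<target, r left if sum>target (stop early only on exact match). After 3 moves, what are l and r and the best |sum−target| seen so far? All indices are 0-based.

[0,15] -12+39=27 d=17 * → r--
[0,14] -12+37=25 d=15 * → r--
[0,13] -12+36=24 d=14 * → r--

l=0, r=12, best |Δ|=14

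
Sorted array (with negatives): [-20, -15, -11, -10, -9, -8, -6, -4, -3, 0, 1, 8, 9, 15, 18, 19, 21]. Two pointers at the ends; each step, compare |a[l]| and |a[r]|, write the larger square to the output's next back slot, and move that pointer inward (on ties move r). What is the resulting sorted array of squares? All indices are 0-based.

[0, 1, 9, 16, 36, 64, 64, 81, 81, 100, 121, 225, 225, 324, 361, 400, 441]

[0,16] |-20|<=|21| out[16]=441 → r--
[0,15] |-20|>|19| out[15]=400 → l++
[1,15] |-15|<=|19| out[14]=361 → r--
[1,14] |-15|<=|18| out[13]=324 → r--
[1,13] |-15|<=|15| out[12]=225 → r--
[1,12] |-15|>|9| out[11]=225 → l++
[2,12] |-11|>|9| out[10]=121 → l++
[3,12] |-10|>|9| out[9]=100 → l++
[4,12] |-9|<=|9| out[8]=81 → r--
[4,11] |-9|>|8| out[7]=81 → l++
[5,11] |-8|<=|8| out[6]=64 → r--
[5,10] |-8|>|1| out[5]=64 → l++
[6,10] |-6|>|1| out[4]=36 → l++
[7,10] |-4|>|1| out[3]=16 → l++
[8,10] |-3|>|1| out[2]=9 → l++
[9,10] |0|<=|1| out[1]=1 → r--
[9,9] |0|<=|0| out[0]=0 → r--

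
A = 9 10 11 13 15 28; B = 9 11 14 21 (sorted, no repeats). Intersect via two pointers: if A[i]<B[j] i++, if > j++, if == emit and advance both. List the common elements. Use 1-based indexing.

[i=1,j=1] 9==9 emit → i++,j++
[i=2,j=2] 10<11 → i++
[i=3,j=2] 11==11 emit → i++,j++
[i=4,j=3] 13<14 → i++
[i=5,j=3] 15>14 → j++
[i=5,j=4] 15<21 → i++
[i=6,j=4] 28>21 → j++

intersection = [9, 11]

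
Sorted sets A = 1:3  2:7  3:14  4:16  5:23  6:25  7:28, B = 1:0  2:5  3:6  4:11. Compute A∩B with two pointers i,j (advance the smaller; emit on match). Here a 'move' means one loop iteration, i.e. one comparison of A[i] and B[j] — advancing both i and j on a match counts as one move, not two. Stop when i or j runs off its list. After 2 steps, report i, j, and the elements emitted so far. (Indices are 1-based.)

i=1 j=1: 3>0, j++
i=1 j=2: 3<5, i++

i=2, j=2, emitted=[]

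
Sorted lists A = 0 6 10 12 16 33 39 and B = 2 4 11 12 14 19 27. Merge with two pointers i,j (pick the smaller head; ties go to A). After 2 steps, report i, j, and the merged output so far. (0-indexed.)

i=0 j=0: A[i]=0<=B[j]=2 take 0, i++
i=1 j=0: A[i]=6>B[j]=2 take 2, j++

i=1, j=1, merged so far=[0, 2]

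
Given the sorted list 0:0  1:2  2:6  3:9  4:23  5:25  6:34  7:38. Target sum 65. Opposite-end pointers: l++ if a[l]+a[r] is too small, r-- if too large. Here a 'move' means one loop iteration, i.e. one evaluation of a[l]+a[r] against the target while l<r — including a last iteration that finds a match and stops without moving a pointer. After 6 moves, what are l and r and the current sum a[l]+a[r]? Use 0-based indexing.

l=6, r=7, sum=72

l=0 r=7: 0+38=38 <65, l++
l=1 r=7: 2+38=40 <65, l++
l=2 r=7: 6+38=44 <65, l++
l=3 r=7: 9+38=47 <65, l++
l=4 r=7: 23+38=61 <65, l++
l=5 r=7: 25+38=63 <65, l++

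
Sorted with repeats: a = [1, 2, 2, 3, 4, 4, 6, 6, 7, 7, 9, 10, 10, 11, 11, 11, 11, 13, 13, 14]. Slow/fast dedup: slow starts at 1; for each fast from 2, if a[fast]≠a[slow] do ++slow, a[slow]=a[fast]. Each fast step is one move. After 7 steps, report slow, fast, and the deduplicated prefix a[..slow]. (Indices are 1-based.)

slow=5, fast=9, prefix=[1, 2, 3, 4, 6]

slow=1 fast=2: a[fast]=2≠a[slow]=1 write a[2]=2, slow++,fast++
slow=2 fast=3: a[fast]=2=a[slow] dup, fast++
slow=2 fast=4: a[fast]=3≠a[slow]=2 write a[3]=3, slow++,fast++
slow=3 fast=5: a[fast]=4≠a[slow]=3 write a[4]=4, slow++,fast++
slow=4 fast=6: a[fast]=4=a[slow] dup, fast++
slow=4 fast=7: a[fast]=6≠a[slow]=4 write a[5]=6, slow++,fast++
slow=5 fast=8: a[fast]=6=a[slow] dup, fast++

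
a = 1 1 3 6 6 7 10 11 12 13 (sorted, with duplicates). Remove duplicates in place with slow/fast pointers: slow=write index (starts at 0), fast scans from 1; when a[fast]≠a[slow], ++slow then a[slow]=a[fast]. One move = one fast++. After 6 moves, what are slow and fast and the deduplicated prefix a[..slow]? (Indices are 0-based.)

(s=0,f=1) a[fast]=1=a[slow] dup → fast++
(s=0,f=2) a[fast]=3≠a[slow]=1 write a[1]=3 → slow++,fast++
(s=1,f=3) a[fast]=6≠a[slow]=3 write a[2]=6 → slow++,fast++
(s=2,f=4) a[fast]=6=a[slow] dup → fast++
(s=2,f=5) a[fast]=7≠a[slow]=6 write a[3]=7 → slow++,fast++
(s=3,f=6) a[fast]=10≠a[slow]=7 write a[4]=10 → slow++,fast++

slow=4, fast=7, prefix=[1, 3, 6, 7, 10]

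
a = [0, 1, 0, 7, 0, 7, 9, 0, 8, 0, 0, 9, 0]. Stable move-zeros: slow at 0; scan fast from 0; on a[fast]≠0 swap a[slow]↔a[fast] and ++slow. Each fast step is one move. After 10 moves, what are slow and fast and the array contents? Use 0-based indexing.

slow=5, fast=10, a=[1, 7, 7, 9, 8, 0, 0, 0, 0, 0, 0, 9, 0]

slow=0 fast=0: a[fast]=0, fast++
slow=0 fast=1: a[fast]=1≠0 swap→a[0]=1, slow++,fast++
slow=1 fast=2: a[fast]=0, fast++
slow=1 fast=3: a[fast]=7≠0 swap→a[1]=7, slow++,fast++
slow=2 fast=4: a[fast]=0, fast++
slow=2 fast=5: a[fast]=7≠0 swap→a[2]=7, slow++,fast++
slow=3 fast=6: a[fast]=9≠0 swap→a[3]=9, slow++,fast++
slow=4 fast=7: a[fast]=0, fast++
slow=4 fast=8: a[fast]=8≠0 swap→a[4]=8, slow++,fast++
slow=5 fast=9: a[fast]=0, fast++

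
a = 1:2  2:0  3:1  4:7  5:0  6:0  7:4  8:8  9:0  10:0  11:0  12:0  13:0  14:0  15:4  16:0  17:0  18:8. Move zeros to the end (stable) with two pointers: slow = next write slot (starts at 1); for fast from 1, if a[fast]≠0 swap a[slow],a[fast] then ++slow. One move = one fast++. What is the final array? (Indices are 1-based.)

[2, 1, 7, 4, 8, 4, 8, 0, 0, 0, 0, 0, 0, 0, 0, 0, 0, 0]

slow=1 fast=1: a[fast]=2≠0 swap→a[1]=2, slow++,fast++
slow=2 fast=2: a[fast]=0, fast++
slow=2 fast=3: a[fast]=1≠0 swap→a[2]=1, slow++,fast++
slow=3 fast=4: a[fast]=7≠0 swap→a[3]=7, slow++,fast++
slow=4 fast=5: a[fast]=0, fast++
slow=4 fast=6: a[fast]=0, fast++
slow=4 fast=7: a[fast]=4≠0 swap→a[4]=4, slow++,fast++
slow=5 fast=8: a[fast]=8≠0 swap→a[5]=8, slow++,fast++
slow=6 fast=9: a[fast]=0, fast++
slow=6 fast=10: a[fast]=0, fast++
slow=6 fast=11: a[fast]=0, fast++
slow=6 fast=12: a[fast]=0, fast++
slow=6 fast=13: a[fast]=0, fast++
slow=6 fast=14: a[fast]=0, fast++
slow=6 fast=15: a[fast]=4≠0 swap→a[6]=4, slow++,fast++
slow=7 fast=16: a[fast]=0, fast++
slow=7 fast=17: a[fast]=0, fast++
slow=7 fast=18: a[fast]=8≠0 swap→a[7]=8, slow++,fast++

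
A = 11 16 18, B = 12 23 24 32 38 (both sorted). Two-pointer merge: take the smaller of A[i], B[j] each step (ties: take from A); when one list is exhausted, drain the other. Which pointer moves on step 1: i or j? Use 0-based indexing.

i=0 j=0: A[i]=11<=B[j]=12 take 11, i++

i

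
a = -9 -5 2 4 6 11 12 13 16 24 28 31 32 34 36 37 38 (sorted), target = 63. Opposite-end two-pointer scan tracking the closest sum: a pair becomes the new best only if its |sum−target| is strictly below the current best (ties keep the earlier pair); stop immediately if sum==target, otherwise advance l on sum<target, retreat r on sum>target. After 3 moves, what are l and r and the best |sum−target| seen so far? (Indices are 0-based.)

[0,16] -9+38=29 d=34 * → l++
[1,16] -5+38=33 d=30 * → l++
[2,16] 2+38=40 d=23 * → l++

l=3, r=16, best |Δ|=23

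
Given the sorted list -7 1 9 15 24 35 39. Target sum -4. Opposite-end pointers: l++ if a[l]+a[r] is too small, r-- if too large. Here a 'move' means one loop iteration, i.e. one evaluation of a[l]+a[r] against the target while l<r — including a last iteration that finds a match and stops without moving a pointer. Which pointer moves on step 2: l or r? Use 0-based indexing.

r

[0,6] -7+39=32 >-4 → r--
[0,5] -7+35=28 >-4 → r--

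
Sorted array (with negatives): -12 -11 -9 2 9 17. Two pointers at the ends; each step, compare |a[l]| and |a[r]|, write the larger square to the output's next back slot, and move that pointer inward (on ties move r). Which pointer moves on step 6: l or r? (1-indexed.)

r

l=1 r=6: |-12|<=|17| out[6]=289, r--
l=1 r=5: |-12|>|9| out[5]=144, l++
l=2 r=5: |-11|>|9| out[4]=121, l++
l=3 r=5: |-9|<=|9| out[3]=81, r--
l=3 r=4: |-9|>|2| out[2]=81, l++
l=4 r=4: |2|<=|2| out[1]=4, r--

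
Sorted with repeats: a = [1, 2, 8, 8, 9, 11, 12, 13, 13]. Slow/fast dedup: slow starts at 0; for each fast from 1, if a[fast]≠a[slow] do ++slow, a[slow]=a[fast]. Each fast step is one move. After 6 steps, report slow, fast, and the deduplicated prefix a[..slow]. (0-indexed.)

slow=5, fast=7, prefix=[1, 2, 8, 9, 11, 12]

(s=0,f=1) a[fast]=2≠a[slow]=1 write a[1]=2 → slow++,fast++
(s=1,f=2) a[fast]=8≠a[slow]=2 write a[2]=8 → slow++,fast++
(s=2,f=3) a[fast]=8=a[slow] dup → fast++
(s=2,f=4) a[fast]=9≠a[slow]=8 write a[3]=9 → slow++,fast++
(s=3,f=5) a[fast]=11≠a[slow]=9 write a[4]=11 → slow++,fast++
(s=4,f=6) a[fast]=12≠a[slow]=11 write a[5]=12 → slow++,fast++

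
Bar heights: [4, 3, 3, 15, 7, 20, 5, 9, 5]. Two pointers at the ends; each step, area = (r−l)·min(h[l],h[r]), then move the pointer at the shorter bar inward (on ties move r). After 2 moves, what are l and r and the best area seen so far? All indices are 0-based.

l=2, r=8, best area=32

[0,8] min(4,5)*8=32 best=32 * → l++
[1,8] min(3,5)*7=21 best=32 → l++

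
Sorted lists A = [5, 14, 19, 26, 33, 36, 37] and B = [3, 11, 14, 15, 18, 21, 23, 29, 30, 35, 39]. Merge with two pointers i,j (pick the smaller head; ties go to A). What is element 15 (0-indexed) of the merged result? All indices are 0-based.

[i=0,j=0] A[i]=5>B[j]=3 take 3 → j++
[i=0,j=1] A[i]=5<=B[j]=11 take 5 → i++
[i=1,j=1] A[i]=14>B[j]=11 take 11 → j++
[i=1,j=2] A[i]=14<=B[j]=14 take 14 → i++
[i=2,j=2] A[i]=19>B[j]=14 take 14 → j++
[i=2,j=3] A[i]=19>B[j]=15 take 15 → j++
[i=2,j=4] A[i]=19>B[j]=18 take 18 → j++
[i=2,j=5] A[i]=19<=B[j]=21 take 19 → i++
[i=3,j=5] A[i]=26>B[j]=21 take 21 → j++
[i=3,j=6] A[i]=26>B[j]=23 take 23 → j++
[i=3,j=7] A[i]=26<=B[j]=29 take 26 → i++
[i=4,j=7] A[i]=33>B[j]=29 take 29 → j++
[i=4,j=8] A[i]=33>B[j]=30 take 30 → j++
[i=4,j=9] A[i]=33<=B[j]=35 take 33 → i++
[i=5,j=9] A[i]=36>B[j]=35 take 35 → j++
[i=5,j=10] A[i]=36<=B[j]=39 take 36 → i++
[i=6,j=10] A[i]=37<=B[j]=39 take 37 → i++
[i=7,j=10] A done, take B[j]=39 → j++

merged[15] = 36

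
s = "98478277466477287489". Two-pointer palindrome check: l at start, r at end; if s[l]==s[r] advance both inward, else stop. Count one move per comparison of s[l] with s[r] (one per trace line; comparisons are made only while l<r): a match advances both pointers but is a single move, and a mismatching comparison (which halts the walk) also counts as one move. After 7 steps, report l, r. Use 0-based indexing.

l=7, r=12

[0,19] '9'=='9' → l++,r--
[1,18] '8'=='8' → l++,r--
[2,17] '4'=='4' → l++,r--
[3,16] '7'=='7' → l++,r--
[4,15] '8'=='8' → l++,r--
[5,14] '2'=='2' → l++,r--
[6,13] '7'=='7' → l++,r--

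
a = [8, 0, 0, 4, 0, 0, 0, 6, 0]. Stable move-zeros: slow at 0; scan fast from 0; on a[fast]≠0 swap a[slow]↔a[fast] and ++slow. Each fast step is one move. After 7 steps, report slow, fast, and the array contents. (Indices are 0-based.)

(s=0,f=0) a[fast]=8≠0 swap→a[0]=8 → slow++,fast++
(s=1,f=1) a[fast]=0 → fast++
(s=1,f=2) a[fast]=0 → fast++
(s=1,f=3) a[fast]=4≠0 swap→a[1]=4 → slow++,fast++
(s=2,f=4) a[fast]=0 → fast++
(s=2,f=5) a[fast]=0 → fast++
(s=2,f=6) a[fast]=0 → fast++

slow=2, fast=7, a=[8, 4, 0, 0, 0, 0, 0, 6, 0]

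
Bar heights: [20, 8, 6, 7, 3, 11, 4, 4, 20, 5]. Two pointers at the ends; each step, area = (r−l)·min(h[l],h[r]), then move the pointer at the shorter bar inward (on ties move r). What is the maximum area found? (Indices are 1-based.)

max area = 160

[1,10] min(20,5)*9=45 best=45 * → r--
[1,9] min(20,20)*8=160 best=160 * → r--
[1,8] min(20,4)*7=28 best=160 → r--
[1,7] min(20,4)*6=24 best=160 → r--
[1,6] min(20,11)*5=55 best=160 → r--
[1,5] min(20,3)*4=12 best=160 → r--
[1,4] min(20,7)*3=21 best=160 → r--
[1,3] min(20,6)*2=12 best=160 → r--
[1,2] min(20,8)*1=8 best=160 → r--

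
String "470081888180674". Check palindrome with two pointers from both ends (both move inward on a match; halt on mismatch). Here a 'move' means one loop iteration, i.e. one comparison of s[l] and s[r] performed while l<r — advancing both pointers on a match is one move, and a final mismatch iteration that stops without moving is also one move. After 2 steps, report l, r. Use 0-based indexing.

[0,14] '4'=='4' → l++,r--
[1,13] '7'=='7' → l++,r--

l=2, r=12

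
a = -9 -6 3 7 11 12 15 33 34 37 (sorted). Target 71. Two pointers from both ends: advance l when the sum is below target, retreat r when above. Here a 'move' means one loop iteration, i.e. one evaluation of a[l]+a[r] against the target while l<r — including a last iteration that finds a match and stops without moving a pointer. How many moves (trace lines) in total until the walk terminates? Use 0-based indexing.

9 moves

l=0 r=9: -9+37=28 <71, l++
l=1 r=9: -6+37=31 <71, l++
l=2 r=9: 3+37=40 <71, l++
l=3 r=9: 7+37=44 <71, l++
l=4 r=9: 11+37=48 <71, l++
l=5 r=9: 12+37=49 <71, l++
l=6 r=9: 15+37=52 <71, l++
l=7 r=9: 33+37=70 <71, l++
l=8 r=9: 34+37=71, found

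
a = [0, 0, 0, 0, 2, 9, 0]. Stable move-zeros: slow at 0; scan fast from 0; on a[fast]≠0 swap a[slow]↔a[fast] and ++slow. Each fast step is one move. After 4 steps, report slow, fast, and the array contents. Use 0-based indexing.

(s=0,f=0) a[fast]=0 → fast++
(s=0,f=1) a[fast]=0 → fast++
(s=0,f=2) a[fast]=0 → fast++
(s=0,f=3) a[fast]=0 → fast++

slow=0, fast=4, a=[0, 0, 0, 0, 2, 9, 0]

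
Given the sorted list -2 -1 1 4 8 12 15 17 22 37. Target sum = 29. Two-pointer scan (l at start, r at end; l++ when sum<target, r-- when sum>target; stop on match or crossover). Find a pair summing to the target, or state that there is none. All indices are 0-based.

l=0 r=9: -2+37=35 >29, r--
l=0 r=8: -2+22=20 <29, l++
l=1 r=8: -1+22=21 <29, l++
l=2 r=8: 1+22=23 <29, l++
l=3 r=8: 4+22=26 <29, l++
l=4 r=8: 8+22=30 >29, r--
l=4 r=7: 8+17=25 <29, l++
l=5 r=7: 12+17=29, found

(12, 17)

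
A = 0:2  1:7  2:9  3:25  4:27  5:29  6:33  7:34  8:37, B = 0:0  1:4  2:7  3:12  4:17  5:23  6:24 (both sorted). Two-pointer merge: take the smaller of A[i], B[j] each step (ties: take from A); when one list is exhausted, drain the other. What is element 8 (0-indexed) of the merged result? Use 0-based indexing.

i=0 j=0: A[i]=2>B[j]=0 take 0, j++
i=0 j=1: A[i]=2<=B[j]=4 take 2, i++
i=1 j=1: A[i]=7>B[j]=4 take 4, j++
i=1 j=2: A[i]=7<=B[j]=7 take 7, i++
i=2 j=2: A[i]=9>B[j]=7 take 7, j++
i=2 j=3: A[i]=9<=B[j]=12 take 9, i++
i=3 j=3: A[i]=25>B[j]=12 take 12, j++
i=3 j=4: A[i]=25>B[j]=17 take 17, j++
i=3 j=5: A[i]=25>B[j]=23 take 23, j++
i=3 j=6: A[i]=25>B[j]=24 take 24, j++
i=3 j=7: B done, take A[i]=25, i++
i=4 j=7: B done, take A[i]=27, i++
i=5 j=7: B done, take A[i]=29, i++
i=6 j=7: B done, take A[i]=33, i++
i=7 j=7: B done, take A[i]=34, i++
i=8 j=7: B done, take A[i]=37, i++

merged[8] = 23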